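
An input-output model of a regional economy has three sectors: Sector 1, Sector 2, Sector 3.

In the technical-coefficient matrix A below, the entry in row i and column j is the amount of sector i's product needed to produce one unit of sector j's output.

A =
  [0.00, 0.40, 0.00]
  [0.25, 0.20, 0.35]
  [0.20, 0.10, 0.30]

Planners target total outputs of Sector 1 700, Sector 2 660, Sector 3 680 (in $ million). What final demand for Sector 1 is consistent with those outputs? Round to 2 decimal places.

d_1 = 436.00

I − A =
  [   1.00    -0.40     0.00]
  [  -0.25     0.80    -0.35]
  [  -0.20    -0.10     0.70]
d = (I − A) x:
  d_1 = (+1.00)·700 + (-0.40)·660 + (+0.00)·680 = 436.00
  d_2 = (-0.25)·700 + (+0.80)·660 + (-0.35)·680 = 115.00
  d_3 = (-0.20)·700 + (-0.10)·660 + (+0.70)·680 = 270.00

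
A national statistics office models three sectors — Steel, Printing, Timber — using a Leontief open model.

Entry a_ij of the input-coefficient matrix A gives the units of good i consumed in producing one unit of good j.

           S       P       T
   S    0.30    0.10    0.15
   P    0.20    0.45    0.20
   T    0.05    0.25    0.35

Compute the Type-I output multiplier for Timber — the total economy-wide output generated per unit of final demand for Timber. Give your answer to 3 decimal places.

m_T = 3.362

I − A =
  [   0.70    -0.10    -0.15]
  [  -0.20     0.55    -0.20]
  [  -0.05    -0.25     0.65]
Cofactors of I−A, C_ij = (−1)^(i+j)·(minor ij) (rows/columns in the sector order above):
  C_11 = (0.55)(0.65) − (-0.20)(-0.25) = 0.3075
  C_12 = −[(-0.20)(0.65) − (-0.20)(-0.05)] = 0.1400
  C_13 = (-0.20)(-0.25) − (0.55)(-0.05) = 0.0775
  C_21 = −[(-0.10)(0.65) − (-0.15)(-0.25)] = 0.1025
  C_22 = (0.70)(0.65) − (-0.15)(-0.05) = 0.4475
  C_23 = −[(0.70)(-0.25) − (-0.10)(-0.05)] = 0.1800
  C_31 = (-0.10)(-0.20) − (-0.15)(0.55) = 0.1025
  C_32 = −[(0.70)(-0.20) − (-0.15)(-0.20)] = 0.1700
  C_33 = (0.70)(0.55) − (-0.10)(-0.20) = 0.3650
det(I−A) = Σ_j (I−A)_1j·C_1j = (0.70)(0.3075) + (-0.10)(0.1400) + (-0.15)(0.0775) = 0.189625
adj(I−A) = Cᵀ =
  [ 0.3075   0.1025   0.1025]
  [ 0.1400   0.4475   0.1700]
  [ 0.0775   0.1800   0.3650]
(I − A)⁻¹ = adj(I−A) / det(I−A) ≈
  [   1.6216     0.5405     0.5405]
  [   0.7383     2.3599     0.8965]
  [   0.4087     0.9492     1.9249]
The output multiplier for sector j is the column-j sum of the Leontief inverse (I − A)⁻¹ = adj(I−A) / det(I−A).
Column T of adj(I−A): (0.1025, 0.1700, 0.3650); det(I−A) = 0.189625.
m_T = (0.1025 + 0.1700 + 0.3650) / 0.189625 = 0.6375 / 0.189625 ≈ 3.362.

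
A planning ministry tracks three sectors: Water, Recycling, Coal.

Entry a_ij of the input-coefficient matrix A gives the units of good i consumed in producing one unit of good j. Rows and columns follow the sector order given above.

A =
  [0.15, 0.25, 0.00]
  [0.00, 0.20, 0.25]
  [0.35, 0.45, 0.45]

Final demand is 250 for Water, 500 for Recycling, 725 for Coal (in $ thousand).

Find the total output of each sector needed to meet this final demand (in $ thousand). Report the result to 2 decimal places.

I − A =
  [   0.85    -0.25     0.00]
  [   0.00     0.80    -0.25]
  [  -0.35    -0.45     0.55]
Cofactors of I−A, C_ij = (−1)^(i+j)·(minor ij) (rows/columns in the sector order above):
  C_11 = (0.80)(0.55) − (-0.25)(-0.45) = 0.3275
  C_12 = −[(0.00)(0.55) − (-0.25)(-0.35)] = 0.0875
  C_13 = (0.00)(-0.45) − (0.80)(-0.35) = 0.2800
  C_21 = −[(-0.25)(0.55) − (0.00)(-0.45)] = 0.1375
  C_22 = (0.85)(0.55) − (0.00)(-0.35) = 0.4675
  C_23 = −[(0.85)(-0.45) − (-0.25)(-0.35)] = 0.4700
  C_31 = (-0.25)(-0.25) − (0.00)(0.80) = 0.0625
  C_32 = −[(0.85)(-0.25) − (0.00)(0.00)] = 0.2125
  C_33 = (0.85)(0.80) − (-0.25)(0.00) = 0.6800
det(I−A) = Σ_j (I−A)_1j·C_1j = (0.85)(0.3275) + (-0.25)(0.0875) + (0.00)(0.2800) = 0.2565
adj(I−A) = Cᵀ =
  [ 0.3275   0.1375   0.0625]
  [ 0.0875   0.4675   0.2125]
  [ 0.2800   0.4700   0.6800]
(I − A)⁻¹ = adj(I−A) / det(I−A) ≈
  [   1.2768     0.5361     0.2437]
  [   0.3411     1.8226     0.8285]
  [   1.0916     1.8324     2.6511]
x = (I − A)⁻¹ d = adj(I−A)·d / det(I−A), with det(I−A) = 0.2565:
  x_W = (0.3275·250 + 0.1375·500 + 0.0625·725) / 0.2565 = 195.9375 / 0.2565 ≈ 763.89
  x_R = (0.0875·250 + 0.4675·500 + 0.2125·725) / 0.2565 = 409.6875 / 0.2565 ≈ 1597.22
  x_C = (0.2800·250 + 0.4700·500 + 0.6800·725) / 0.2565 = 798.00 / 0.2565 ≈ 3111.11

x_W = 763.89, x_R = 1597.22, x_C = 3111.11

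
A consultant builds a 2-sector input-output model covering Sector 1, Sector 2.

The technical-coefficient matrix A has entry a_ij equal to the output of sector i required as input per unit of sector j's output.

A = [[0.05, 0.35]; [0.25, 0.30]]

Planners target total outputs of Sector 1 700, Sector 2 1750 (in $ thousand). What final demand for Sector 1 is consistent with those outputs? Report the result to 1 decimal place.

I − A =
  [   0.95    -0.35]
  [  -0.25     0.70]
d = (I − A) x:
  d_1 = (+0.95)·700 + (-0.35)·1750 = 52.5
  d_2 = (-0.25)·700 + (+0.70)·1750 = 1050.0

d_1 = 52.5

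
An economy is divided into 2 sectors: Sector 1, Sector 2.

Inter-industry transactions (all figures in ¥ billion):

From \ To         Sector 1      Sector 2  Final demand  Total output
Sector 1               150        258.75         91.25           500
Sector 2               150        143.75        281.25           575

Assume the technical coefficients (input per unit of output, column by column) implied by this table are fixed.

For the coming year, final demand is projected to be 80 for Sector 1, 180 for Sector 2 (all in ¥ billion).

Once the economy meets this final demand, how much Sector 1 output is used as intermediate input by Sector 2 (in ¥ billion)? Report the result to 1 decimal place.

Technical coefficients a_ij = z_ij / X_j:
  a_11 = 150/500 = 0.30, a_21 = 150/500 = 0.30
  a_12 = 258.75/575 = 0.45, a_22 = 143.75/575 = 0.25
I − A =
  [   0.70    -0.45]
  [  -0.30     0.75]
det(I−A) = (0.70)(0.75) − (-0.45)(-0.30) = 0.3900
adj(I−A) = [[0.75, 0.45], [0.30, 0.70]]
(I − A)⁻¹ = adj(I−A) / det(I−A) ≈
  [   1.9231     1.1538]
  [   0.7692     1.7949]
First solve x = (I − A)⁻¹ d = adj(I−A)·d / det(I−A); in particular x_2 = (0.30·80 + 0.70·180) / 0.3900 = 150.00 / 0.3900 ≈ 384.615.
Intermediate flow from 1 to 2: z_12 = a_12 · x_2 = 0.45 × 150.00 / 0.3900 = 67.50 / 0.3900 ≈ 173.1.

z_12 = 173.1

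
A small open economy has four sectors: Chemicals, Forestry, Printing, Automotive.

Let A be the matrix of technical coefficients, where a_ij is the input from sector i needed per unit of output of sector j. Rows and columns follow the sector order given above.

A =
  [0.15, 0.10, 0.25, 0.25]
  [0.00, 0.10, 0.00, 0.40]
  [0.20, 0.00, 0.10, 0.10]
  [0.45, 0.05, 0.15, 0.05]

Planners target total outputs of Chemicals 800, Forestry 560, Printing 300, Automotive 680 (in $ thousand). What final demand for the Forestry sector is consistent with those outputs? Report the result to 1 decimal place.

I − A =
  [   0.85    -0.10    -0.25    -0.25]
  [   0.00     0.90     0.00    -0.40]
  [  -0.20     0.00     0.90    -0.10]
  [  -0.45    -0.05    -0.15     0.95]
d = (I − A) x:
  d_1 = (+0.85)·800 + (-0.10)·560 + (-0.25)·300 + (-0.25)·680 = 379.0
  d_2 = (+0.00)·800 + (+0.90)·560 + (+0.00)·300 + (-0.40)·680 = 232.0
  d_3 = (-0.20)·800 + (+0.00)·560 + (+0.90)·300 + (-0.10)·680 = 42.0
  d_4 = (-0.45)·800 + (-0.05)·560 + (-0.15)·300 + (+0.95)·680 = 213.0

d_2 = 232.0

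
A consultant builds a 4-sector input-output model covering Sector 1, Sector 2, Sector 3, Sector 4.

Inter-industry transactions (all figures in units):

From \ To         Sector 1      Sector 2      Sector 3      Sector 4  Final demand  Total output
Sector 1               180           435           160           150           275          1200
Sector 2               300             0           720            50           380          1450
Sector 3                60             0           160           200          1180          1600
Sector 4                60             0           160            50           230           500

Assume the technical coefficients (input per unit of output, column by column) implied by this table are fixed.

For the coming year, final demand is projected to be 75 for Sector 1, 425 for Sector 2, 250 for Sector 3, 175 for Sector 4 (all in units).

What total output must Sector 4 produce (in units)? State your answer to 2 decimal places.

Technical coefficients a_ij = z_ij / X_j:
  a_11 = 180/1200 = 0.15, a_21 = 300/1200 = 0.25, a_31 = 60/1200 = 0.05, a_41 = 60/1200 = 0.05
  a_12 = 435/1450 = 0.30, a_22 = 0/1450 = 0.00, a_32 = 0/1450 = 0.00, a_42 = 0/1450 = 0.00
  a_13 = 160/1600 = 0.10, a_23 = 720/1600 = 0.45, a_33 = 160/1600 = 0.10, a_43 = 160/1600 = 0.10
  a_14 = 150/500 = 0.30, a_24 = 50/500 = 0.10, a_34 = 200/500 = 0.40, a_44 = 50/500 = 0.10
I − A =
  [   0.85    -0.30    -0.10    -0.30]
  [  -0.25     1.00    -0.45    -0.10]
  [  -0.05     0.00     0.90    -0.40]
  [  -0.05     0.00    -0.10     0.90]
Compute the cofactors C_ij = (−1)^(i+j)·(3×3 minor ij) of I−A; the adjugate is their transpose:
adj(I−A) = Cᵀ =
  [ 0.77000   0.23100   0.24450   0.39100]
  [ 0.22675   0.63300   0.37650   0.31325]
  [ 0.06500   0.01950   0.68100   0.32650]
  [ 0.05000   0.01500   0.08925   0.68575]
det(I−A) = Σ_j (I−A)_1j·C_1j = (0.85)(0.77000) + (-0.30)(0.22675) + (-0.10)(0.06500) + (-0.30)(0.05000) = 0.564975
(I − A)⁻¹ = adj(I−A) / det(I−A) ≈
  [   1.3629     0.4089     0.4328     0.6921]
  [   0.4013     1.1204     0.6664     0.5544]
  [   0.1150     0.0345     1.2054     0.5779]
  [   0.0885     0.0265     0.1580     1.2138]
x = (I − A)⁻¹ d = adj(I−A)·d / det(I−A), with det(I−A) = 0.564975:
  x_1 = (0.77000·75 + 0.23100·425 + 0.24450·250 + 0.39100·175) / 0.564975 = 285.475 / 0.564975 ≈ 505.29
  x_2 = (0.22675·75 + 0.63300·425 + 0.37650·250 + 0.31325·175) / 0.564975 = 434.975 / 0.564975 ≈ 769.90
  x_3 = (0.06500·75 + 0.01950·425 + 0.68100·250 + 0.32650·175) / 0.564975 = 240.55 / 0.564975 ≈ 425.77
  x_4 = (0.05000·75 + 0.01500·425 + 0.08925·250 + 0.68575·175) / 0.564975 = 152.44375 / 0.564975 ≈ 269.82

x_4 = 269.82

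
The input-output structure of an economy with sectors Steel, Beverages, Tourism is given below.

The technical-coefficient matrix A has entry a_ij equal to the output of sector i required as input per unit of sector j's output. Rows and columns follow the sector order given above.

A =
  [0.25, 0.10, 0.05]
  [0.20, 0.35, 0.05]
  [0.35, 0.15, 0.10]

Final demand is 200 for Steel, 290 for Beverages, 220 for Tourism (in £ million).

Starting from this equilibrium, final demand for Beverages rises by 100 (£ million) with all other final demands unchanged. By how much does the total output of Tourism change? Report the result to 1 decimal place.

I − A =
  [   0.75    -0.10    -0.05]
  [  -0.20     0.65    -0.05]
  [  -0.35    -0.15     0.90]
Cofactors of I−A, C_ij = (−1)^(i+j)·(minor ij) (rows/columns in the sector order above):
  C_11 = (0.65)(0.90) − (-0.05)(-0.15) = 0.5775
  C_12 = −[(-0.20)(0.90) − (-0.05)(-0.35)] = 0.1975
  C_13 = (-0.20)(-0.15) − (0.65)(-0.35) = 0.2575
  C_21 = −[(-0.10)(0.90) − (-0.05)(-0.15)] = 0.0975
  C_22 = (0.75)(0.90) − (-0.05)(-0.35) = 0.6575
  C_23 = −[(0.75)(-0.15) − (-0.10)(-0.35)] = 0.1475
  C_31 = (-0.10)(-0.05) − (-0.05)(0.65) = 0.0375
  C_32 = −[(0.75)(-0.05) − (-0.05)(-0.20)] = 0.0475
  C_33 = (0.75)(0.65) − (-0.10)(-0.20) = 0.4675
det(I−A) = Σ_j (I−A)_1j·C_1j = (0.75)(0.5775) + (-0.10)(0.1975) + (-0.05)(0.2575) = 0.4005
adj(I−A) = Cᵀ =
  [ 0.5775   0.0975   0.0375]
  [ 0.1975   0.6575   0.0475]
  [ 0.2575   0.1475   0.4675]
(I − A)⁻¹ = adj(I−A) / det(I−A) ≈
  [   1.4419     0.2434     0.0936]
  [   0.4931     1.6417     0.1186]
  [   0.6429     0.3683     1.1673]
Δx = (I − A)⁻¹ Δd with Δd having +100 in the Beverages component and 0 elsewhere.
So Δx_T = L_TB · (+100), where L_TB = adj(I−A)_TB / det(I−A) = 0.1475 / 0.4005.
Δx_T = 0.1475 × (+100) / 0.4005 = 14.75 / 0.4005 ≈ 36.8.

Δx_T = 36.8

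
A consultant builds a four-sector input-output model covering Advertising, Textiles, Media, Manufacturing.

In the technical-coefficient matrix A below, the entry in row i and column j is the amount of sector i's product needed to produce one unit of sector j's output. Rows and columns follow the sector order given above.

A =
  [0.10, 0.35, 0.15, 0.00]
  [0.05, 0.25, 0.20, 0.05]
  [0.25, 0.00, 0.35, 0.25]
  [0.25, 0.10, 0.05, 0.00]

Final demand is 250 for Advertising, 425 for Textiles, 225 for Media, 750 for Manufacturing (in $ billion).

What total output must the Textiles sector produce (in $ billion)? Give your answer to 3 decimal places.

I − A =
  [   0.90    -0.35    -0.15     0.00]
  [  -0.05     0.75    -0.20    -0.05]
  [  -0.25     0.00     0.65    -0.25]
  [  -0.25    -0.10    -0.05     1.00]
Compute the cofactors C_ij = (−1)^(i+j)·(3×3 minor ij) of I−A; the adjugate is their transpose:
adj(I−A) = Cᵀ =
  [ 0.469875   0.226875   0.182625   0.057000]
  [ 0.103125   0.526875   0.191625   0.074250]
  [ 0.234375   0.131875   0.648625   0.168750]
  [ 0.139500   0.116000   0.097250   0.381750]
det(I−A) = Σ_j (I−A)_1j·C_1j = (0.90)(0.469875) + (-0.35)(0.103125) + (-0.15)(0.234375) + (0.00)(0.139500) = 0.3516375
(I − A)⁻¹ = adj(I−A) / det(I−A) ≈
  [   1.3362     0.6452     0.5194     0.1621]
  [   0.2933     1.4983     0.5450     0.2112]
  [   0.6665     0.3750     1.8446     0.4799]
  [   0.3967     0.3299     0.2766     1.0856]
x = (I − A)⁻¹ d = adj(I−A)·d / det(I−A), with det(I−A) = 0.3516375:
  x_1 = (0.469875·250 + 0.226875·425 + 0.182625·225 + 0.057000·750) / 0.3516375 = 297.73125 / 0.3516375 ≈ 846.699
  x_2 = (0.103125·250 + 0.526875·425 + 0.191625·225 + 0.074250·750) / 0.3516375 = 348.50625 / 0.3516375 ≈ 991.095
  x_3 = (0.234375·250 + 0.131875·425 + 0.648625·225 + 0.168750·750) / 0.3516375 = 387.14375 / 0.3516375 ≈ 1100.974
  x_4 = (0.139500·250 + 0.116000·425 + 0.097250·225 + 0.381750·750) / 0.3516375 = 392.36875 / 0.3516375 ≈ 1115.833

x_2 = 991.095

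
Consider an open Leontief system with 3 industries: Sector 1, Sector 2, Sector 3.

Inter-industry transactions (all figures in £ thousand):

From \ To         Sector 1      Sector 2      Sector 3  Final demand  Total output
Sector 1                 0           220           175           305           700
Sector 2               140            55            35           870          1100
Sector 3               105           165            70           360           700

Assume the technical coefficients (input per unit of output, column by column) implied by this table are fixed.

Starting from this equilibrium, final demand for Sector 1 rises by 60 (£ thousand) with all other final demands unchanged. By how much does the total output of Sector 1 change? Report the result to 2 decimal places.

Δx_1 = 66.31

Technical coefficients a_ij = z_ij / X_j:
  a_11 = 0/700 = 0.00, a_21 = 140/700 = 0.20, a_31 = 105/700 = 0.15
  a_12 = 220/1100 = 0.20, a_22 = 55/1100 = 0.05, a_32 = 165/1100 = 0.15
  a_13 = 175/700 = 0.25, a_23 = 35/700 = 0.05, a_33 = 70/700 = 0.10
I − A =
  [   1.00    -0.20    -0.25]
  [  -0.20     0.95    -0.05]
  [  -0.15    -0.15     0.90]
Cofactors of I−A, C_ij = (−1)^(i+j)·(minor ij) (rows/columns in the sector order above):
  C_11 = (0.95)(0.90) − (-0.05)(-0.15) = 0.8475
  C_12 = −[(-0.20)(0.90) − (-0.05)(-0.15)] = 0.1875
  C_13 = (-0.20)(-0.15) − (0.95)(-0.15) = 0.1725
  C_21 = −[(-0.20)(0.90) − (-0.25)(-0.15)] = 0.2175
  C_22 = (1.00)(0.90) − (-0.25)(-0.15) = 0.8625
  C_23 = −[(1.00)(-0.15) − (-0.20)(-0.15)] = 0.1800
  C_31 = (-0.20)(-0.05) − (-0.25)(0.95) = 0.2475
  C_32 = −[(1.00)(-0.05) − (-0.25)(-0.20)] = 0.1000
  C_33 = (1.00)(0.95) − (-0.20)(-0.20) = 0.9100
det(I−A) = Σ_j (I−A)_1j·C_1j = (1.00)(0.8475) + (-0.20)(0.1875) + (-0.25)(0.1725) = 0.766875
adj(I−A) = Cᵀ =
  [ 0.8475   0.2175   0.2475]
  [ 0.1875   0.8625   0.1000]
  [ 0.1725   0.1800   0.9100]
(I − A)⁻¹ = adj(I−A) / det(I−A) ≈
  [   1.1051     0.2836     0.3227]
  [   0.2445     1.1247     0.1304]
  [   0.2249     0.2347     1.1866]
Δx = (I − A)⁻¹ Δd with Δd having +60 in the Sector 1 component and 0 elsewhere.
So Δx_1 = L_11 · (+60), where L_11 = adj(I−A)_11 / det(I−A) = 0.8475 / 0.766875.
Δx_1 = 0.8475 × (+60) / 0.766875 = 50.85 / 0.766875 ≈ 66.31.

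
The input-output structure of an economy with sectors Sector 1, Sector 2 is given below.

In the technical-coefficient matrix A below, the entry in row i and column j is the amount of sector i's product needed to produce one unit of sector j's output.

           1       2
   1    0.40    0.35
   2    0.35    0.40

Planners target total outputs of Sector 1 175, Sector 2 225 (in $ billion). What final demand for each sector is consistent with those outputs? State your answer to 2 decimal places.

d_1 = 26.25, d_2 = 73.75

I − A =
  [   0.60    -0.35]
  [  -0.35     0.60]
d = (I − A) x:
  d_1 = (+0.60)·175 + (-0.35)·225 = 26.25
  d_2 = (-0.35)·175 + (+0.60)·225 = 73.75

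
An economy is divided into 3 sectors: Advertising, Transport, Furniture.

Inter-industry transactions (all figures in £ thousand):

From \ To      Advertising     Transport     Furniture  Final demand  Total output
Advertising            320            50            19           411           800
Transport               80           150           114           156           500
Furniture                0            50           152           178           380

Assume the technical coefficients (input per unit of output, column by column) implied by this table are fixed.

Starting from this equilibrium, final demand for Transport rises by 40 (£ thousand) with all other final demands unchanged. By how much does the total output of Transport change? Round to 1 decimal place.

Technical coefficients a_ij = z_ij / X_j:
  a_11 = 320/800 = 0.40, a_21 = 80/800 = 0.10, a_31 = 0/800 = 0.00
  a_12 = 50/500 = 0.10, a_22 = 150/500 = 0.30, a_32 = 50/500 = 0.10
  a_13 = 19/380 = 0.05, a_23 = 114/380 = 0.30, a_33 = 152/380 = 0.40
I − A =
  [   0.60    -0.10    -0.05]
  [  -0.10     0.70    -0.30]
  [   0.00    -0.10     0.60]
Cofactors of I−A, C_ij = (−1)^(i+j)·(minor ij) (rows/columns in the sector order above):
  C_11 = (0.70)(0.60) − (-0.30)(-0.10) = 0.3900
  C_12 = −[(-0.10)(0.60) − (-0.30)(0.00)] = 0.0600
  C_13 = (-0.10)(-0.10) − (0.70)(0.00) = 0.0100
  C_21 = −[(-0.10)(0.60) − (-0.05)(-0.10)] = 0.0650
  C_22 = (0.60)(0.60) − (-0.05)(0.00) = 0.3600
  C_23 = −[(0.60)(-0.10) − (-0.10)(0.00)] = 0.0600
  C_31 = (-0.10)(-0.30) − (-0.05)(0.70) = 0.0650
  C_32 = −[(0.60)(-0.30) − (-0.05)(-0.10)] = 0.1850
  C_33 = (0.60)(0.70) − (-0.10)(-0.10) = 0.4100
det(I−A) = Σ_j (I−A)_1j·C_1j = (0.60)(0.3900) + (-0.10)(0.0600) + (-0.05)(0.0100) = 0.2275
adj(I−A) = Cᵀ =
  [ 0.3900   0.0650   0.0650]
  [ 0.0600   0.3600   0.1850]
  [ 0.0100   0.0600   0.4100]
(I − A)⁻¹ = adj(I−A) / det(I−A) ≈
  [   1.7143     0.2857     0.2857]
  [   0.2637     1.5824     0.8132]
  [   0.0440     0.2637     1.8022]
Δx = (I − A)⁻¹ Δd with Δd having +40 in the Transport component and 0 elsewhere.
So Δx_2 = L_22 · (+40), where L_22 = adj(I−A)_22 / det(I−A) = 0.3600 / 0.2275.
Δx_2 = 0.3600 × (+40) / 0.2275 = 14.40 / 0.2275 ≈ 63.3.

Δx_2 = 63.3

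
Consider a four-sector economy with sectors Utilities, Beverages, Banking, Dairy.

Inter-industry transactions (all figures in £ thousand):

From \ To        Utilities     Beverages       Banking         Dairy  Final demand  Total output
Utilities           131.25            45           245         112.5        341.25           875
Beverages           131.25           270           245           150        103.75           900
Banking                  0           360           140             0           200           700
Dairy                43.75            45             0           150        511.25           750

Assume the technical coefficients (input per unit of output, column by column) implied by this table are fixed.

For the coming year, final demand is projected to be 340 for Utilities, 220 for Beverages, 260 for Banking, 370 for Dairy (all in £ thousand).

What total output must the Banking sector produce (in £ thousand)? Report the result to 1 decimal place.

x_3 = 889.4

Technical coefficients a_ij = z_ij / X_j:
  a_11 = 131.25/875 = 0.15, a_21 = 131.25/875 = 0.15, a_31 = 0/875 = 0.00, a_41 = 43.75/875 = 0.05
  a_12 = 45/900 = 0.05, a_22 = 270/900 = 0.30, a_32 = 360/900 = 0.40, a_42 = 45/900 = 0.05
  a_13 = 245/700 = 0.35, a_23 = 245/700 = 0.35, a_33 = 140/700 = 0.20, a_43 = 0/700 = 0.00
  a_14 = 112.5/750 = 0.15, a_24 = 150/750 = 0.20, a_34 = 0/750 = 0.00, a_44 = 150/750 = 0.20
I − A =
  [   0.85    -0.05    -0.35    -0.15]
  [  -0.15     0.70    -0.35    -0.20]
  [   0.00    -0.40     0.80     0.00]
  [  -0.05    -0.05     0.00     0.80]
Compute the cofactors C_ij = (−1)^(i+j)·(3×3 minor ij) of I−A; the adjugate is their transpose:
adj(I−A) = Cᵀ =
  [ 0.328000   0.150000   0.209125   0.099000]
  [ 0.104000   0.538000   0.280875   0.154000]
  [ 0.052000   0.269000   0.454625   0.077000]
  [ 0.027000   0.043000   0.030625   0.330000]
det(I−A) = Σ_j (I−A)_1j·C_1j = (0.85)(0.328000) + (-0.05)(0.104000) + (-0.35)(0.052000) + (-0.15)(0.027000) = 0.25135
(I − A)⁻¹ = adj(I−A) / det(I−A) ≈
  [   1.3050     0.5968     0.8320     0.3939]
  [   0.4138     2.1404     1.1175     0.6127]
  [   0.2069     1.0702     1.8087     0.3063]
  [   0.1074     0.1711     0.1218     1.3129]
x = (I − A)⁻¹ d = adj(I−A)·d / det(I−A), with det(I−A) = 0.25135:
  x_1 = (0.328000·340 + 0.150000·220 + 0.209125·260 + 0.099000·370) / 0.25135 = 235.5225 / 0.25135 ≈ 937.0
  x_2 = (0.104000·340 + 0.538000·220 + 0.280875·260 + 0.154000·370) / 0.25135 = 283.7275 / 0.25135 ≈ 1128.8
  x_3 = (0.052000·340 + 0.269000·220 + 0.454625·260 + 0.077000·370) / 0.25135 = 223.5525 / 0.25135 ≈ 889.4
  x_4 = (0.027000·340 + 0.043000·220 + 0.030625·260 + 0.330000·370) / 0.25135 = 148.7025 / 0.25135 ≈ 591.6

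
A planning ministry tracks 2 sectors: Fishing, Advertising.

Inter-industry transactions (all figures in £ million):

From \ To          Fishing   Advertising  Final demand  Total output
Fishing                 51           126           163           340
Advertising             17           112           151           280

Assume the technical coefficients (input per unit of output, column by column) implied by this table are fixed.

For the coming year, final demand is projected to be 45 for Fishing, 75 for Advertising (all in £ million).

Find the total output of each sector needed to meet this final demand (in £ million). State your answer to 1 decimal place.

Technical coefficients a_ij = z_ij / X_j:
  a_FF = 51/340 = 0.15, a_AF = 17/340 = 0.05
  a_FA = 126/280 = 0.45, a_AA = 112/280 = 0.40
I − A =
  [   0.85    -0.45]
  [  -0.05     0.60]
det(I−A) = (0.85)(0.60) − (-0.45)(-0.05) = 0.4875
adj(I−A) = [[0.60, 0.45], [0.05, 0.85]]
(I − A)⁻¹ = adj(I−A) / det(I−A) ≈
  [   1.2308     0.9231]
  [   0.1026     1.7436]
x = (I − A)⁻¹ d = adj(I−A)·d / det(I−A), with det(I−A) = 0.4875:
  x_F = (0.60·45 + 0.45·75) / 0.4875 = 60.75 / 0.4875 ≈ 124.6
  x_A = (0.05·45 + 0.85·75) / 0.4875 = 66.00 / 0.4875 ≈ 135.4

x_F = 124.6, x_A = 135.4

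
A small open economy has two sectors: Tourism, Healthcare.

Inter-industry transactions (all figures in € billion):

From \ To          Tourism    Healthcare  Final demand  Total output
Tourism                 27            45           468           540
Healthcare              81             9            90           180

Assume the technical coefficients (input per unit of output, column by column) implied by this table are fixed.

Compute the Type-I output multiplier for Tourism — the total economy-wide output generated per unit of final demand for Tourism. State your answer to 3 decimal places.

Technical coefficients a_ij = z_ij / X_j:
  a_TT = 27/540 = 0.05, a_HT = 81/540 = 0.15
  a_TH = 45/180 = 0.25, a_HH = 9/180 = 0.05
I − A =
  [   0.95    -0.25]
  [  -0.15     0.95]
det(I−A) = (0.95)(0.95) − (-0.25)(-0.15) = 0.8650
adj(I−A) = [[0.95, 0.25], [0.15, 0.95]]
(I − A)⁻¹ = adj(I−A) / det(I−A) ≈
  [   1.0983     0.2890]
  [   0.1734     1.0983]
The output multiplier for sector j is the column-j sum of the Leontief inverse (I − A)⁻¹ = adj(I−A) / det(I−A).
Column T of adj(I−A): (0.95, 0.15); det(I−A) = 0.8650.
m_T = (0.95 + 0.15) / 0.8650 = 1.10 / 0.8650 ≈ 1.272.

m_T = 1.272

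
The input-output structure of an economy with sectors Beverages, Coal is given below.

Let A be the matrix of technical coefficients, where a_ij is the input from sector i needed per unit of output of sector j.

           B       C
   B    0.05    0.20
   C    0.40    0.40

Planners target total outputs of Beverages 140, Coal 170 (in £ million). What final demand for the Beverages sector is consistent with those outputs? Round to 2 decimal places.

I − A =
  [   0.95    -0.20]
  [  -0.40     0.60]
d = (I − A) x:
  d_B = (+0.95)·140 + (-0.20)·170 = 99.00
  d_C = (-0.40)·140 + (+0.60)·170 = 46.00

d_B = 99.00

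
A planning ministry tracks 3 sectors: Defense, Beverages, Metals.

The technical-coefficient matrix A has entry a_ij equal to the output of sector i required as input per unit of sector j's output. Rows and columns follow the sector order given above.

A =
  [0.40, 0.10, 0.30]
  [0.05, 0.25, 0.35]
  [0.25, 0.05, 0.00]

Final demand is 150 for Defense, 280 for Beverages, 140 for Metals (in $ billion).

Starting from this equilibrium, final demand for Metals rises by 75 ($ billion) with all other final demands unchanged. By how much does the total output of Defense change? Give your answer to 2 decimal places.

Δx_D = 52.88

I − A =
  [   0.60    -0.10    -0.30]
  [  -0.05     0.75    -0.35]
  [  -0.25    -0.05     1.00]
Cofactors of I−A, C_ij = (−1)^(i+j)·(minor ij) (rows/columns in the sector order above):
  C_11 = (0.75)(1.00) − (-0.35)(-0.05) = 0.7325
  C_12 = −[(-0.05)(1.00) − (-0.35)(-0.25)] = 0.1375
  C_13 = (-0.05)(-0.05) − (0.75)(-0.25) = 0.1900
  C_21 = −[(-0.10)(1.00) − (-0.30)(-0.05)] = 0.1150
  C_22 = (0.60)(1.00) − (-0.30)(-0.25) = 0.5250
  C_23 = −[(0.60)(-0.05) − (-0.10)(-0.25)] = 0.0550
  C_31 = (-0.10)(-0.35) − (-0.30)(0.75) = 0.2600
  C_32 = −[(0.60)(-0.35) − (-0.30)(-0.05)] = 0.2250
  C_33 = (0.60)(0.75) − (-0.10)(-0.05) = 0.4450
det(I−A) = Σ_j (I−A)_1j·C_1j = (0.60)(0.7325) + (-0.10)(0.1375) + (-0.30)(0.1900) = 0.36875
adj(I−A) = Cᵀ =
  [ 0.7325   0.1150   0.2600]
  [ 0.1375   0.5250   0.2250]
  [ 0.1900   0.0550   0.4450]
(I − A)⁻¹ = adj(I−A) / det(I−A) ≈
  [   1.9864     0.3119     0.7051]
  [   0.3729     1.4237     0.6102]
  [   0.5153     0.1492     1.2068]
Δx = (I − A)⁻¹ Δd with Δd having +75 in the Metals component and 0 elsewhere.
So Δx_D = L_DM · (+75), where L_DM = adj(I−A)_DM / det(I−A) = 0.2600 / 0.36875.
Δx_D = 0.2600 × (+75) / 0.36875 = 19.50 / 0.36875 ≈ 52.88.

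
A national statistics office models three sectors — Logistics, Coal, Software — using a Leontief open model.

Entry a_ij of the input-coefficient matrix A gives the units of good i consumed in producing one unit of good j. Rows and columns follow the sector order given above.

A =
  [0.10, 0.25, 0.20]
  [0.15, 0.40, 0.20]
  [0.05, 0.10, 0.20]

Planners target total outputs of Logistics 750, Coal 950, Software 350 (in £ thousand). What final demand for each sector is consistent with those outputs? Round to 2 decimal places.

I − A =
  [   0.90    -0.25    -0.20]
  [  -0.15     0.60    -0.20]
  [  -0.05    -0.10     0.80]
d = (I − A) x:
  d_1 = (+0.90)·750 + (-0.25)·950 + (-0.20)·350 = 367.50
  d_2 = (-0.15)·750 + (+0.60)·950 + (-0.20)·350 = 387.50
  d_3 = (-0.05)·750 + (-0.10)·950 + (+0.80)·350 = 147.50

d_1 = 367.50, d_2 = 387.50, d_3 = 147.50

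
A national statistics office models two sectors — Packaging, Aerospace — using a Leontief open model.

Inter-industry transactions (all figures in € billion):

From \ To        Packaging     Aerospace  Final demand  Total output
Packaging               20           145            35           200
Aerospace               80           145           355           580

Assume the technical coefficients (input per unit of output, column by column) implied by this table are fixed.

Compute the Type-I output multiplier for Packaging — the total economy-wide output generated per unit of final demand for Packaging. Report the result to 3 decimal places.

Technical coefficients a_ij = z_ij / X_j:
  a_11 = 20/200 = 0.10, a_21 = 80/200 = 0.40
  a_12 = 145/580 = 0.25, a_22 = 145/580 = 0.25
I − A =
  [   0.90    -0.25]
  [  -0.40     0.75]
det(I−A) = (0.90)(0.75) − (-0.25)(-0.40) = 0.5750
adj(I−A) = [[0.75, 0.25], [0.40, 0.90]]
(I − A)⁻¹ = adj(I−A) / det(I−A) ≈
  [   1.3043     0.4348]
  [   0.6957     1.5652]
The output multiplier for sector j is the column-j sum of the Leontief inverse (I − A)⁻¹ = adj(I−A) / det(I−A).
Column 1 of adj(I−A): (0.75, 0.40); det(I−A) = 0.5750.
m_1 = (0.75 + 0.40) / 0.5750 = 1.15 / 0.5750 = 2.000.

m_1 = 2.000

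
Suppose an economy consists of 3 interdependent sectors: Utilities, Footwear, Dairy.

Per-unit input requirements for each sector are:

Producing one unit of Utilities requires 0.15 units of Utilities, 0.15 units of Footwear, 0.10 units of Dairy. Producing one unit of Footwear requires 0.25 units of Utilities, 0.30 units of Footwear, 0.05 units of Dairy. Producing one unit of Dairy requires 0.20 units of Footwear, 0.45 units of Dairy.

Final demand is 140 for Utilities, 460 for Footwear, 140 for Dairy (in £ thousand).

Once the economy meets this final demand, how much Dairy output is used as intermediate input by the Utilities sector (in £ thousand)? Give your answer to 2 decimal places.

I − A =
  [   0.85    -0.25     0.00]
  [  -0.15     0.70    -0.20]
  [  -0.10    -0.05     0.55]
Cofactors of I−A, C_ij = (−1)^(i+j)·(minor ij) (rows/columns in the sector order above):
  C_11 = (0.70)(0.55) − (-0.20)(-0.05) = 0.3750
  C_12 = −[(-0.15)(0.55) − (-0.20)(-0.10)] = 0.1025
  C_13 = (-0.15)(-0.05) − (0.70)(-0.10) = 0.0775
  C_21 = −[(-0.25)(0.55) − (0.00)(-0.05)] = 0.1375
  C_22 = (0.85)(0.55) − (0.00)(-0.10) = 0.4675
  C_23 = −[(0.85)(-0.05) − (-0.25)(-0.10)] = 0.0675
  C_31 = (-0.25)(-0.20) − (0.00)(0.70) = 0.0500
  C_32 = −[(0.85)(-0.20) − (0.00)(-0.15)] = 0.1700
  C_33 = (0.85)(0.70) − (-0.25)(-0.15) = 0.5575
det(I−A) = Σ_j (I−A)_1j·C_1j = (0.85)(0.3750) + (-0.25)(0.1025) + (0.00)(0.0775) = 0.293125
adj(I−A) = Cᵀ =
  [ 0.3750   0.1375   0.0500]
  [ 0.1025   0.4675   0.1700]
  [ 0.0775   0.0675   0.5575]
(I − A)⁻¹ = adj(I−A) / det(I−A) ≈
  [   1.2793     0.4691     0.1706]
  [   0.3497     1.5949     0.5800]
  [   0.2644     0.2303     1.9019]
First solve x = (I − A)⁻¹ d = adj(I−A)·d / det(I−A); in particular x_1 = (0.3750·140 + 0.1375·460 + 0.0500·140) / 0.293125 = 122.75 / 0.293125 ≈ 418.7633.
Intermediate flow from 3 to 1: z_31 = a_31 · x_1 = 0.10 × 122.75 / 0.293125 = 12.275 / 0.293125 ≈ 41.88.

z_31 = 41.88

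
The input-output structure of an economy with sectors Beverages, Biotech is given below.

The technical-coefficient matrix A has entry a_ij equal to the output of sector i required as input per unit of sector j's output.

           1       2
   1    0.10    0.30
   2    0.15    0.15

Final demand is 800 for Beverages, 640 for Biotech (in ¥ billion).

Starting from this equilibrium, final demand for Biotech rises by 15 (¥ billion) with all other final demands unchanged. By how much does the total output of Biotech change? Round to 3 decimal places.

I − A =
  [   0.90    -0.30]
  [  -0.15     0.85]
det(I−A) = (0.90)(0.85) − (-0.30)(-0.15) = 0.7200
adj(I−A) = [[0.85, 0.30], [0.15, 0.90]]
(I − A)⁻¹ = adj(I−A) / det(I−A) ≈
  [   1.1806     0.4167]
  [   0.2083     1.2500]
Δx = (I − A)⁻¹ Δd with Δd having +15 in the Biotech component and 0 elsewhere.
So Δx_2 = L_22 · (+15), where L_22 = adj(I−A)_22 / det(I−A) = 0.90 / 0.7200.
Δx_2 = 0.90 × (+15) / 0.7200 = 13.50 / 0.7200 = 18.750.

Δx_2 = 18.750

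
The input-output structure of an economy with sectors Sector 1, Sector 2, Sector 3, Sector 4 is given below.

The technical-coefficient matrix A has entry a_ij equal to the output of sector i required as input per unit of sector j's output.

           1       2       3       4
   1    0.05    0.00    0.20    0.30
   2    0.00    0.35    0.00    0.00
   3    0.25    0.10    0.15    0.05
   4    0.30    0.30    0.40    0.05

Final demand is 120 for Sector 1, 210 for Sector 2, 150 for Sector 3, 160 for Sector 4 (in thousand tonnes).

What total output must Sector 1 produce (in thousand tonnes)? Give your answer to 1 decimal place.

x_1 = 370.6

I − A =
  [   0.95     0.00    -0.20    -0.30]
  [   0.00     0.65     0.00     0.00]
  [  -0.25    -0.10     0.85    -0.05]
  [  -0.30    -0.30    -0.40     0.95]
Compute the cofactors C_ij = (−1)^(i+j)·(3×3 minor ij) of I−A; the adjugate is their transpose:
adj(I−A) = Cᵀ =
  [ 0.511875   0.110500   0.201500   0.172250]
  [ 0.000000   0.591125   0.000000   0.000000]
  [ 0.164125   0.118000   0.528125   0.079625]
  [ 0.230750   0.271250   0.286000   0.492375]
det(I−A) = Σ_j (I−A)_1j·C_1j = (0.95)(0.511875) + (0.00)(0.000000) + (-0.20)(0.164125) + (-0.30)(0.230750) = 0.38423125
(I − A)⁻¹ = adj(I−A) / det(I−A) ≈
  [   1.3322     0.2876     0.5244     0.4483]
  [   0.0000     1.5385     0.0000     0.0000]
  [   0.4272     0.3071     1.3745     0.2072]
  [   0.6005     0.7060     0.7443     1.2815]
x = (I − A)⁻¹ d = adj(I−A)·d / det(I−A), with det(I−A) = 0.38423125:
  x_1 = (0.511875·120 + 0.110500·210 + 0.201500·150 + 0.172250·160) / 0.38423125 = 142.415 / 0.38423125 ≈ 370.6
  x_2 = (0.000000·120 + 0.591125·210 + 0.000000·150 + 0.000000·160) / 0.38423125 = 124.13625 / 0.38423125 ≈ 323.1
  x_3 = (0.164125·120 + 0.118000·210 + 0.528125·150 + 0.079625·160) / 0.38423125 = 136.43375 / 0.38423125 ≈ 355.1
  x_4 = (0.230750·120 + 0.271250·210 + 0.286000·150 + 0.492375·160) / 0.38423125 = 206.3325 / 0.38423125 ≈ 537.0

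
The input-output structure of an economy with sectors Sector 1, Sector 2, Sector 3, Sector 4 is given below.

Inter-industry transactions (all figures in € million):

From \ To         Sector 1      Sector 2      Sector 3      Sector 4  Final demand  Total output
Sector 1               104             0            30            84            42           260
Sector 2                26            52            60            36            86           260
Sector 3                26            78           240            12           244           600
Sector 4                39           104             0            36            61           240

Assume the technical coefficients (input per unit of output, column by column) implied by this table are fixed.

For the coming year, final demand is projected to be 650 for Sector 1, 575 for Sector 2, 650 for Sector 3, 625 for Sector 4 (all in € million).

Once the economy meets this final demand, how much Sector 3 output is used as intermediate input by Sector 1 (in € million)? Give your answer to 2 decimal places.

z_31 = 244.09

Technical coefficients a_ij = z_ij / X_j:
  a_11 = 104/260 = 0.40, a_21 = 26/260 = 0.10, a_31 = 26/260 = 0.10, a_41 = 39/260 = 0.15
  a_12 = 0/260 = 0.00, a_22 = 52/260 = 0.20, a_32 = 78/260 = 0.30, a_42 = 104/260 = 0.40
  a_13 = 30/600 = 0.05, a_23 = 60/600 = 0.10, a_33 = 240/600 = 0.40, a_43 = 0/600 = 0.00
  a_14 = 84/240 = 0.35, a_24 = 36/240 = 0.15, a_34 = 12/240 = 0.05, a_44 = 36/240 = 0.15
I − A =
  [   0.60     0.00    -0.05    -0.35]
  [  -0.10     0.80    -0.10    -0.15]
  [  -0.10    -0.30     0.60    -0.05]
  [  -0.15    -0.40     0.00     0.85]
Compute the cofactors C_ij = (−1)^(i+j)·(3×3 minor ij) of I−A; the adjugate is their transpose:
adj(I−A) = Cᵀ =
  [ 0.344500   0.097750   0.045000   0.161750]
  [ 0.073750   0.269875   0.051125   0.081000]
  [ 0.102250   0.163250   0.316000   0.089500]
  [ 0.095500   0.144250   0.032000   0.264500]
det(I−A) = Σ_j (I−A)_1j·C_1j = (0.60)(0.344500) + (0.00)(0.073750) + (-0.05)(0.102250) + (-0.35)(0.095500) = 0.1681625
(I − A)⁻¹ = adj(I−A) / det(I−A) ≈
  [   2.0486     0.5813     0.2676     0.9619]
  [   0.4386     1.6048     0.3040     0.4817]
  [   0.6080     0.9708     1.8791     0.5322]
  [   0.5679     0.8578     0.1903     1.5729]
First solve x = (I − A)⁻¹ d = adj(I−A)·d / det(I−A); in particular x_1 = (0.344500·650 + 0.097750·575 + 0.045000·650 + 0.161750·625) / 0.1681625 = 410.475 / 0.1681625 ≈ 2440.9425.
Intermediate flow from 3 to 1: z_31 = a_31 · x_1 = 0.10 × 410.475 / 0.1681625 = 41.0475 / 0.1681625 ≈ 244.09.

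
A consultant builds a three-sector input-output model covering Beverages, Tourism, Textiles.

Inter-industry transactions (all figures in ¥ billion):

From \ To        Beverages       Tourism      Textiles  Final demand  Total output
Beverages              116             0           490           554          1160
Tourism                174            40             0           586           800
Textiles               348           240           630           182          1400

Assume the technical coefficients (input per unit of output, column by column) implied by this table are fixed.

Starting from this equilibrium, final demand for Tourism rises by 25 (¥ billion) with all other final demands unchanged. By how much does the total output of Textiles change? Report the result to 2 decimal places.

Technical coefficients a_ij = z_ij / X_j:
  a_11 = 116/1160 = 0.10, a_21 = 174/1160 = 0.15, a_31 = 348/1160 = 0.30
  a_12 = 0/800 = 0.00, a_22 = 40/800 = 0.05, a_32 = 240/800 = 0.30
  a_13 = 490/1400 = 0.35, a_23 = 0/1400 = 0.00, a_33 = 630/1400 = 0.45
I − A =
  [   0.90     0.00    -0.35]
  [  -0.15     0.95     0.00]
  [  -0.30    -0.30     0.55]
Cofactors of I−A, C_ij = (−1)^(i+j)·(minor ij) (rows/columns in the sector order above):
  C_11 = (0.95)(0.55) − (0.00)(-0.30) = 0.5225
  C_12 = −[(-0.15)(0.55) − (0.00)(-0.30)] = 0.0825
  C_13 = (-0.15)(-0.30) − (0.95)(-0.30) = 0.3300
  C_21 = −[(0.00)(0.55) − (-0.35)(-0.30)] = 0.1050
  C_22 = (0.90)(0.55) − (-0.35)(-0.30) = 0.3900
  C_23 = −[(0.90)(-0.30) − (0.00)(-0.30)] = 0.2700
  C_31 = (0.00)(0.00) − (-0.35)(0.95) = 0.3325
  C_32 = −[(0.90)(0.00) − (-0.35)(-0.15)] = 0.0525
  C_33 = (0.90)(0.95) − (0.00)(-0.15) = 0.8550
det(I−A) = Σ_j (I−A)_1j·C_1j = (0.90)(0.5225) + (0.00)(0.0825) + (-0.35)(0.3300) = 0.35475
adj(I−A) = Cᵀ =
  [ 0.5225   0.1050   0.3325]
  [ 0.0825   0.3900   0.0525]
  [ 0.3300   0.2700   0.8550]
(I − A)⁻¹ = adj(I−A) / det(I−A) ≈
  [   1.4729     0.2960     0.9373]
  [   0.2326     1.0994     0.1480]
  [   0.9302     0.7611     2.4101]
Δx = (I − A)⁻¹ Δd with Δd having +25 in the Tourism component and 0 elsewhere.
So Δx_3 = L_32 · (+25), where L_32 = adj(I−A)_32 / det(I−A) = 0.2700 / 0.35475.
Δx_3 = 0.2700 × (+25) / 0.35475 = 6.75 / 0.35475 ≈ 19.03.

Δx_3 = 19.03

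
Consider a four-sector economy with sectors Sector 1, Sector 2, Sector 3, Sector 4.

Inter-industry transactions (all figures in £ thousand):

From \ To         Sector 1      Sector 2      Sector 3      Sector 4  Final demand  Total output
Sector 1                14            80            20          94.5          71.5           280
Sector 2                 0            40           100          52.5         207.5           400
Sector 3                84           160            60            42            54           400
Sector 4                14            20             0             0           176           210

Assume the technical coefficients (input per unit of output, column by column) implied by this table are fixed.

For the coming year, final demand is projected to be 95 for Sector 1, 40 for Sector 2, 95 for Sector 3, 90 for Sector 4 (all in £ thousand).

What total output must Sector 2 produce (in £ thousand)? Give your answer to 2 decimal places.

x_2 = 151.52

Technical coefficients a_ij = z_ij / X_j:
  a_11 = 14/280 = 0.05, a_21 = 0/280 = 0.00, a_31 = 84/280 = 0.30, a_41 = 14/280 = 0.05
  a_12 = 80/400 = 0.20, a_22 = 40/400 = 0.10, a_32 = 160/400 = 0.40, a_42 = 20/400 = 0.05
  a_13 = 20/400 = 0.05, a_23 = 100/400 = 0.25, a_33 = 60/400 = 0.15, a_43 = 0/400 = 0.00
  a_14 = 94.5/210 = 0.45, a_24 = 52.5/210 = 0.25, a_34 = 42/210 = 0.20, a_44 = 0/210 = 0.00
I − A =
  [   0.95    -0.20    -0.05    -0.45]
  [   0.00     0.90    -0.25    -0.25]
  [  -0.30    -0.40     0.85    -0.20]
  [  -0.05    -0.05     0.00     1.00]
Compute the cofactors C_ij = (−1)^(i+j)·(3×3 minor ij) of I−A; the adjugate is their transpose:
adj(I−A) = Cᵀ =
  [ 0.651875   0.209625   0.100000   0.365750]
  [ 0.088125   0.772875   0.232500   0.279375]
  [ 0.280250   0.449250   0.820375   0.402500]
  [ 0.037000   0.049125   0.016625   0.603250]
det(I−A) = Σ_j (I−A)_1j·C_1j = (0.95)(0.651875) + (-0.20)(0.088125) + (-0.05)(0.280250) + (-0.45)(0.037000) = 0.57099375
(I − A)⁻¹ = adj(I−A) / det(I−A) ≈
  [   1.1416     0.3671     0.1751     0.6405]
  [   0.1543     1.3536     0.4072     0.4893]
  [   0.4908     0.7868     1.4367     0.7049]
  [   0.0648     0.0860     0.0291     1.0565]
x = (I − A)⁻¹ d = adj(I−A)·d / det(I−A), with det(I−A) = 0.57099375:
  x_1 = (0.651875·95 + 0.209625·40 + 0.100000·95 + 0.365750·90) / 0.57099375 = 112.730625 / 0.57099375 ≈ 197.43
  x_2 = (0.088125·95 + 0.772875·40 + 0.232500·95 + 0.279375·90) / 0.57099375 = 86.518125 / 0.57099375 ≈ 151.52
  x_3 = (0.280250·95 + 0.449250·40 + 0.820375·95 + 0.402500·90) / 0.57099375 = 158.754375 / 0.57099375 ≈ 278.03
  x_4 = (0.037000·95 + 0.049125·40 + 0.016625·95 + 0.603250·90) / 0.57099375 = 61.351875 / 0.57099375 ≈ 107.45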